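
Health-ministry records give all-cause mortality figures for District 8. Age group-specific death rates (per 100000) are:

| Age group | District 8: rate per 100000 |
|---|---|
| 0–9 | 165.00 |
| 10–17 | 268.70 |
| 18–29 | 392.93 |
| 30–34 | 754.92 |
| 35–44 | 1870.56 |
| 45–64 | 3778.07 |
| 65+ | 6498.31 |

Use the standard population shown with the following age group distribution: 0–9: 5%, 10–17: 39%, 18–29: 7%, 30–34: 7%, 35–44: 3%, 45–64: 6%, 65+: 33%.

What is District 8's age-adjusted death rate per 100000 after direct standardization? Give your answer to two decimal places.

Standard weights: 0.05, 0.39, 0.07, 0.07, 0.03, 0.06, 0.33.
Standardized rate: 0.0500×165.00 + 0.3900×268.70 + 0.0700×392.93 + 0.0700×754.92 + 0.0300×1870.56 + 0.0600×3778.07 + 0.3300×6498.31 = 2620.6358 per 100000.

2620.64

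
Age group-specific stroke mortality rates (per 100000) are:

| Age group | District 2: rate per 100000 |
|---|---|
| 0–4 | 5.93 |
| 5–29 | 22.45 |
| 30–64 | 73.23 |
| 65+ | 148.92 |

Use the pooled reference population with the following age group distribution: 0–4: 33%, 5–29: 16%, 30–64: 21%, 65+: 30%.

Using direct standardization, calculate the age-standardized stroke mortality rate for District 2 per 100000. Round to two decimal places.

Standard weights: 0.33, 0.16, 0.21, 0.30.
Standardized rate: 0.3300×5.93 + 0.1600×22.45 + 0.2100×73.23 + 0.3000×148.92 = 65.6032 per 100000.

65.60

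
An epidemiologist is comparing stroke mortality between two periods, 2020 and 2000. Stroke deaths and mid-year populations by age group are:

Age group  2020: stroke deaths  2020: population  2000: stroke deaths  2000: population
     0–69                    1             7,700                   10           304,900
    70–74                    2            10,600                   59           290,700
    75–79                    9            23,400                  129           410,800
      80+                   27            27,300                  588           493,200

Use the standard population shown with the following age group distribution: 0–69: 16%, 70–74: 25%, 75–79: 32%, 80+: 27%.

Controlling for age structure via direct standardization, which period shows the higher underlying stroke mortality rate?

2000

Age-specific rates per 100,000 for 2020: 12.99, 18.87, 38.46, 98.90.
For 2000: 3.28, 20.30, 31.40, 119.22.
Standard weights: 0.16, 0.25, 0.32, 0.27.
2020: 0.1600×12.99 + 0.2500×18.87 + 0.3200×38.46 + 0.2700×98.90 = 45.8059 per 100,000.
2000: 0.1600×3.28 + 0.2500×20.30 + 0.3200×31.40 + 0.2700×119.22 = 47.8372 per 100,000.
The crude rates (56.52 vs 52.41) would put 2020 higher, but that reflects its age composition; once standardized to a common age structure, 2000 has the higher underlying rate.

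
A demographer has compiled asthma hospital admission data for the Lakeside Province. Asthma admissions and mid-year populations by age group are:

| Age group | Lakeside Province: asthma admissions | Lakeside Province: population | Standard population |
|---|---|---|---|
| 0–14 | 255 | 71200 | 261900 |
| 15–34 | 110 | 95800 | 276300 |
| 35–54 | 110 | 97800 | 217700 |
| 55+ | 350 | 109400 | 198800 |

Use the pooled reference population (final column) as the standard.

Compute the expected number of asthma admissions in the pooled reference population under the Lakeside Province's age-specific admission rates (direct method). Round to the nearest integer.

2136

Age-specific rates per 10000 for the Lakeside Province: 35.81, 11.48, 11.25, 31.99.
Expected asthma admissions = Σ (standard pop × age-specific rate ÷ 10000)
= 261900×35.81/10000 + 276300×11.48/10000 + 217700×11.25/10000 + 198800×31.99/10000
= 937.98 + 317.25 + 244.86 + 636.01 = 2136.11.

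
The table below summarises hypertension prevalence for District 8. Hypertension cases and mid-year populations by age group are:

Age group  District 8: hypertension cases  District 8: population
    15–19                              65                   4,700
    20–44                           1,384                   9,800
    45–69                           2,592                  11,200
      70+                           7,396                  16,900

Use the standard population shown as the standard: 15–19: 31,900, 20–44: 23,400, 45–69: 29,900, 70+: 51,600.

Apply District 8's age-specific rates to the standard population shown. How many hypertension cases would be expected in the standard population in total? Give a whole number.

Age-specific rates per 1,000 for District 8: 13.830, 141.224, 231.429, 437.633.
Expected hypertension cases = Σ (standard pop × age-specific rate ÷ 1,000)
= 31,900×13.830/1,000 + 23,400×141.224/1,000 + 29,900×231.429/1,000 + 51,600×437.633/1,000
= 441.17 + 3304.65 + 6919.71 + 22581.87 = 33247.41.

33247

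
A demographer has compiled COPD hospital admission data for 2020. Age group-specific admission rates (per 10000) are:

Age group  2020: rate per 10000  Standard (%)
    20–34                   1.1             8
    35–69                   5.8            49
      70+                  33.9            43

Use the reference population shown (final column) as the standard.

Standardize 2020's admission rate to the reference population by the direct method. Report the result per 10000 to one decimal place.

17.5

Standard weights: 0.08, 0.49, 0.43.
Standardized rate: 0.0800×1.1 + 0.4900×5.8 + 0.4300×33.9 = 17.5070 per 10000.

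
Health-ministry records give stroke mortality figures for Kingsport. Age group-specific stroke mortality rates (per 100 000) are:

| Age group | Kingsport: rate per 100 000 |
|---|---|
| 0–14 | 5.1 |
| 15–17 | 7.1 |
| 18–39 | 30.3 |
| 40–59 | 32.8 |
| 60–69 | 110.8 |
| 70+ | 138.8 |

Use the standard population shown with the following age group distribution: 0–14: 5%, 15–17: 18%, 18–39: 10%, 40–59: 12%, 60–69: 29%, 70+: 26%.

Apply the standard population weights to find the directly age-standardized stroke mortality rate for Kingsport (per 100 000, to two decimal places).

Standard weights: 0.05, 0.18, 0.10, 0.12, 0.29, 0.26.
Standardized rate: 0.0500×5.1 + 0.1800×7.1 + 0.1000×30.3 + 0.1200×32.8 + 0.2900×110.8 + 0.2600×138.8 = 76.7190 per 100 000.

76.72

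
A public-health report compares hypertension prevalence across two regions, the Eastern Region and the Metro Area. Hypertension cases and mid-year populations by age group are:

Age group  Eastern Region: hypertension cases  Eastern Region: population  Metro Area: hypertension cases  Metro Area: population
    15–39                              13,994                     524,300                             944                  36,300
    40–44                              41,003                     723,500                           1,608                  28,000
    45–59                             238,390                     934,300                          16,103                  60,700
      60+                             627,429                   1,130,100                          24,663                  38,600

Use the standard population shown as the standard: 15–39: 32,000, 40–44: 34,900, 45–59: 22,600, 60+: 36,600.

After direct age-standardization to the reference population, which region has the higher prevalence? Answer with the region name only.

Metro Area

Age-specific rates per 1,000 for the Eastern Region: 26.691, 56.673, 255.154, 555.198.
For the Metro Area: 26.006, 57.429, 265.288, 638.938.
Standard total = 126,100; weights = 0.2538, 0.2768, 0.1792, 0.2902.
The Eastern Region: 0.2538×26.691 + 0.2768×56.673 + 0.1792×255.154 + 0.2902×555.198 = 229.3315 per 1,000.
The Metro Area: 0.2538×26.006 + 0.2768×57.429 + 0.1792×265.288 + 0.2902×638.938 = 255.4883 per 1,000.
The crude rates (278.01 vs 264.78) would put the Eastern Region higher, but that reflects its age composition; once standardized to a common age structure, the Metro Area has the higher underlying rate.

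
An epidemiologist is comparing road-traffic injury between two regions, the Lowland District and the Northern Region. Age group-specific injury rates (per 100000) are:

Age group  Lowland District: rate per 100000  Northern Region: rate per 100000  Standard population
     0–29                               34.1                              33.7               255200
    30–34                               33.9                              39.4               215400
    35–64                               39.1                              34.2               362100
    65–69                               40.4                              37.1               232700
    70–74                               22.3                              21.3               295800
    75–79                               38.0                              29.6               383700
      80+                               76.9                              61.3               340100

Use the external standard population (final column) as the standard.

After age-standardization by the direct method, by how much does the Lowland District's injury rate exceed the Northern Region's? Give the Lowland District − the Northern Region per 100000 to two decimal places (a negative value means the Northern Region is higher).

Standard total = 2085000; weights = 0.1224, 0.1033, 0.1737, 0.1116, 0.1419, 0.1840, 0.1631.
The Lowland District: 0.1224×34.1 + 0.1033×33.9 + 0.1737×39.1 + 0.1116×40.4 + 0.1419×22.3 + 0.1840×38.0 + 0.1631×76.9 = 41.6759 per 100000.
The Northern Region: 0.1224×33.7 + 0.1033×39.4 + 0.1737×34.2 + 0.1116×37.1 + 0.1419×21.3 + 0.1840×29.6 + 0.1631×61.3 = 36.7435 per 100000.
Difference = 41.6759 − 36.7435 = 4.9324.

4.93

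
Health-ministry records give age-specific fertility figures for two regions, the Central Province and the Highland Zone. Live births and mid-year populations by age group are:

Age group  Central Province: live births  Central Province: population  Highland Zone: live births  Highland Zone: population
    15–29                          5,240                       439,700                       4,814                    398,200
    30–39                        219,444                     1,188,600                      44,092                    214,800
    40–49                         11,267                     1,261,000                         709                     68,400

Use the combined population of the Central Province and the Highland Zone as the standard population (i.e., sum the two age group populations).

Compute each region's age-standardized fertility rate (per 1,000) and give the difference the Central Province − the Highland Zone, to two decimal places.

Age-specific rates per 1,000 for the Central Province: 11.917, 184.624, 8.935.
For the Highland Zone: 12.089, 205.270, 10.365.
Combined standard total = 3,570,700; weights = 0.2347, 0.3930, 0.3723.
The Central Province: 0.2347×11.917 + 0.3930×184.624 + 0.3723×8.935 = 78.6862 per 1,000.
The Highland Zone: 0.2347×12.089 + 0.3930×205.270 + 0.3723×10.365 = 87.3738 per 1,000.
Difference = 78.6862 − 87.3738 = -8.6876.

-8.69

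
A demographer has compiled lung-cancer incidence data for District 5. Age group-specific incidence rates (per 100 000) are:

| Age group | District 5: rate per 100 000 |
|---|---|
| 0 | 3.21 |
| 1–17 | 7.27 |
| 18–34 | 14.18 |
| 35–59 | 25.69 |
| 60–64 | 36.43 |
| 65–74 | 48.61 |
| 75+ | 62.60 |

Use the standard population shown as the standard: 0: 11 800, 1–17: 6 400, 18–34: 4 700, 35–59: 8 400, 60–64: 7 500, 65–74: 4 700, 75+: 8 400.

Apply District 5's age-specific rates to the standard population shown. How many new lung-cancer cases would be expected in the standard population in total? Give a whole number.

14

Expected new lung-cancer cases = Σ (standard pop × age-specific rate ÷ 100 000)
= 11 800×3.21/100 000 + 6 400×7.27/100 000 + 4 700×14.18/100 000 + 8 400×25.69/100 000 + 7 500×36.43/100 000 + 4 700×48.61/100 000 + 8 400×62.60/100 000
= 0.38 + 0.47 + 0.67 + 2.16 + 2.73 + 2.28 + 5.26 = 13.94.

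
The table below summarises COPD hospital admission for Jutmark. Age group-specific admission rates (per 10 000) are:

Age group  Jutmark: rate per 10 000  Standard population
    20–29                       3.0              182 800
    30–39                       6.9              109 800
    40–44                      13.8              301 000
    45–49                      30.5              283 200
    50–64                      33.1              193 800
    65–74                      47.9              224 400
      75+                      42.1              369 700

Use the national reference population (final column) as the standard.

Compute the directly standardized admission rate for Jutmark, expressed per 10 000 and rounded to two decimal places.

Standard total = 1 664 700; weights = 0.1098, 0.0660, 0.1808, 0.1701, 0.1164, 0.1348, 0.2221.
Standardized rate: 0.1098×3.0 + 0.0660×6.9 + 0.1808×13.8 + 0.1701×30.5 + 0.1164×33.1 + 0.1348×47.9 + 0.2221×42.1 = 28.1284 per 10 000.

28.13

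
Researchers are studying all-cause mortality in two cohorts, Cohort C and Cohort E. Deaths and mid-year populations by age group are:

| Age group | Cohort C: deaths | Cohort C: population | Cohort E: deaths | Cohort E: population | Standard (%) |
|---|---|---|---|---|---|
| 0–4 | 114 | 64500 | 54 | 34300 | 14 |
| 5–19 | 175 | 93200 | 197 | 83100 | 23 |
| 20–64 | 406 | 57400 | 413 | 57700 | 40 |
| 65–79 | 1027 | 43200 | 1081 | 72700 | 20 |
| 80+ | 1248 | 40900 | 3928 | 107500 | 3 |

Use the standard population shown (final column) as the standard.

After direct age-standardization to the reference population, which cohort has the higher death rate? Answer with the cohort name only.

Age-specific rates per 1000 for Cohort C: 1.767, 1.878, 7.073, 23.773, 30.513.
For Cohort E: 1.574, 2.371, 7.158, 14.869, 36.540.
Standard weights: 0.14, 0.23, 0.40, 0.20, 0.03.
Cohort C: 0.1400×1.767 + 0.2300×1.878 + 0.4000×7.073 + 0.2000×23.773 + 0.0300×30.513 = 9.1786 per 1000.
Cohort E: 0.1400×1.574 + 0.2300×2.371 + 0.4000×7.158 + 0.2000×14.869 + 0.0300×36.540 = 7.6988 per 1000.
The crude rates (9.93 vs 15.97) would put Cohort E higher, but that reflects its age composition; once standardized to a common age structure, Cohort C has the higher underlying rate.

Cohort C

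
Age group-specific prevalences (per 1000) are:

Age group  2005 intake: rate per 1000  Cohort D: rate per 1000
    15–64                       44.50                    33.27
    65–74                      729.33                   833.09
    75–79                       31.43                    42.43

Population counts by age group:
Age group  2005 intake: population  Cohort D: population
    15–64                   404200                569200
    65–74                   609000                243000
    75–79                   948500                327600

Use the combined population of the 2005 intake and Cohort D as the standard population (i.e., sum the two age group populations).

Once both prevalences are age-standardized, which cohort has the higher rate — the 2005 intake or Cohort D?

Cohort D

Combined standard total = 3101500; weights = 0.3138, 0.2747, 0.4114.
The 2005 intake: 0.3138×44.50 + 0.2747×729.33 + 0.4114×31.43 = 227.2492 per 1000.
Cohort D: 0.3138×33.27 + 0.2747×833.09 + 0.4114×42.43 = 256.7540 per 1000.
The crude rates (250.78 vs 206.42) would put the 2005 intake higher, but that reflects its age composition; once standardized to a common age structure, Cohort D has the higher underlying rate.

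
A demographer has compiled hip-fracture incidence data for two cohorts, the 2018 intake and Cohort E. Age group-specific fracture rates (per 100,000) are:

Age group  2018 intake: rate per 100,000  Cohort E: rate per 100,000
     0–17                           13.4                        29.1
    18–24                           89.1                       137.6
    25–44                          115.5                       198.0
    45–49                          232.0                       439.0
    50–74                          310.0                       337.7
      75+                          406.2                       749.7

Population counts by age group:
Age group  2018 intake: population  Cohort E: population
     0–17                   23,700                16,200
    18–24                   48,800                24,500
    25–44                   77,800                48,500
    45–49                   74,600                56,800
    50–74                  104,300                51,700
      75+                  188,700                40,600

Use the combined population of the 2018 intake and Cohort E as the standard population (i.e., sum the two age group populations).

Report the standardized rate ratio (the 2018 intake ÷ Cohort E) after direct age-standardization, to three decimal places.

Combined standard total = 756,200; weights = 0.0528, 0.0969, 0.1670, 0.1738, 0.2063, 0.3032.
The 2018 intake: 0.0528×13.4 + 0.0969×89.1 + 0.1670×115.5 + 0.1738×232.0 + 0.2063×310.0 + 0.3032×406.2 = 256.0696 per 100,000.
Cohort E: 0.0528×29.1 + 0.0969×137.6 + 0.1670×198.0 + 0.1738×439.0 + 0.2063×337.7 + 0.3032×749.7 = 421.2200 per 100,000.
Ratio = 256.0696 ÷ 421.2200 = 0.60792.

0.608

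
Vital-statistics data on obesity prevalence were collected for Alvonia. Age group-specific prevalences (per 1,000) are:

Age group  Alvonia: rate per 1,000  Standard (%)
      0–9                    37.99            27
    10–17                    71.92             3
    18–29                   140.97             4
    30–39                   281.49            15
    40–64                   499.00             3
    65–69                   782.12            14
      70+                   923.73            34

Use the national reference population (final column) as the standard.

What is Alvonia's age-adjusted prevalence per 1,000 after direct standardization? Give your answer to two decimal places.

Standard weights: 0.27, 0.03, 0.04, 0.15, 0.03, 0.14, 0.34.
Standardized rate: 0.2700×37.99 + 0.0300×71.92 + 0.0400×140.97 + 0.1500×281.49 + 0.0300×499.00 + 0.1400×782.12 + 0.3400×923.73 = 498.8122 per 1,000.

498.81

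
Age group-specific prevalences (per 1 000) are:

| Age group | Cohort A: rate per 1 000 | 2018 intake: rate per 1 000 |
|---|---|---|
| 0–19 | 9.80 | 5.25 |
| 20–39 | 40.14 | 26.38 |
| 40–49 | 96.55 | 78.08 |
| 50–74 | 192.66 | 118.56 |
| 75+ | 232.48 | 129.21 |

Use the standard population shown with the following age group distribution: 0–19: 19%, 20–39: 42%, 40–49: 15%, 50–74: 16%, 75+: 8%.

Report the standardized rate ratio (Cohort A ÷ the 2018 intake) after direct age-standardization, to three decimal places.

Standard weights: 0.19, 0.42, 0.15, 0.16, 0.08.
Cohort A: 0.1900×9.80 + 0.4200×40.14 + 0.1500×96.55 + 0.1600×192.66 + 0.0800×232.48 = 82.6273 per 1 000.
The 2018 intake: 0.1900×5.25 + 0.4200×26.38 + 0.1500×78.08 + 0.1600×118.56 + 0.0800×129.21 = 53.0955 per 1 000.
Ratio = 82.6273 ÷ 53.0955 = 1.55620.

1.556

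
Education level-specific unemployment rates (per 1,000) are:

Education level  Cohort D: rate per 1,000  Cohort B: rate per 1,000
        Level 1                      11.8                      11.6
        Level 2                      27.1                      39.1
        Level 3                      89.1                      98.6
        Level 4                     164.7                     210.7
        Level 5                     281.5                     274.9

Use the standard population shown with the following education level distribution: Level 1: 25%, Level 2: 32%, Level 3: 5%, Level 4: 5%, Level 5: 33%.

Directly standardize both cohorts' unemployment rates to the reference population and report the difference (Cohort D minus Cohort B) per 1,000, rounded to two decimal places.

-4.39

Standard weights: 0.25, 0.32, 0.05, 0.05, 0.33.
Cohort D: 0.2500×11.8 + 0.3200×27.1 + 0.0500×89.1 + 0.0500×164.7 + 0.3300×281.5 = 117.2070 per 1,000.
Cohort B: 0.2500×11.6 + 0.3200×39.1 + 0.0500×98.6 + 0.0500×210.7 + 0.3300×274.9 = 121.5940 per 1,000.
Difference = 117.2070 − 121.5940 = -4.3870.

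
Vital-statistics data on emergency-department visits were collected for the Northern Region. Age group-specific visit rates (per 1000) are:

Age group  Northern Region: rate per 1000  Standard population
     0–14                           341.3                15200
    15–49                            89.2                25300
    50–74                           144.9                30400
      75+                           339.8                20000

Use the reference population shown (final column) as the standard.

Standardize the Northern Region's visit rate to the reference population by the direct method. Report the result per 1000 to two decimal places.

205.12

Standard total = 90900; weights = 0.1672, 0.2783, 0.3344, 0.2200.
Standardized rate: 0.1672×341.3 + 0.2783×89.2 + 0.3344×144.9 + 0.2200×339.8 = 205.1208 per 1000.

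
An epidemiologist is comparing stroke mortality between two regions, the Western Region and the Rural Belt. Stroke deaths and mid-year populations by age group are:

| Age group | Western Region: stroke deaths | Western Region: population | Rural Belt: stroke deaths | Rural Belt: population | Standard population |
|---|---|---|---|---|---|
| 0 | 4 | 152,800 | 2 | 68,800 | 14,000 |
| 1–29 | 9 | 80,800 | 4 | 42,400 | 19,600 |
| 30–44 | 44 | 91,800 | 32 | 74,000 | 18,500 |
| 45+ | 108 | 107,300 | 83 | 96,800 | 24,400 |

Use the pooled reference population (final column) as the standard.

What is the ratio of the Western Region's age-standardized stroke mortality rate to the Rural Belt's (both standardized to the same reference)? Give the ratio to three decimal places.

Age-specific rates per 100,000 for the Western Region: 2.62, 11.14, 47.93, 100.65.
For the Rural Belt: 2.91, 9.43, 43.24, 85.74.
Standard total = 76,500; weights = 0.1830, 0.2562, 0.2418, 0.3190.
The Western Region: 0.1830×2.62 + 0.2562×11.14 + 0.2418×47.93 + 0.3190×100.65 = 47.0274 per 100,000.
The Rural Belt: 0.1830×2.91 + 0.2562×9.43 + 0.2418×43.24 + 0.3190×85.74 = 40.7549 per 100,000.
Ratio = 47.0274 ÷ 40.7549 = 1.15391.

1.154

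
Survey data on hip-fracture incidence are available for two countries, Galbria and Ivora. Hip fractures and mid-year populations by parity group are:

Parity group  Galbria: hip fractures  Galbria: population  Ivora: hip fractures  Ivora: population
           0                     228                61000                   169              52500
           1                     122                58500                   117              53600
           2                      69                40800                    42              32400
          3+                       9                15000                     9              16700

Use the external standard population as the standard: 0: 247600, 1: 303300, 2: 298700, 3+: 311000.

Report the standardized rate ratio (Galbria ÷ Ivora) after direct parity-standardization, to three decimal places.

Parity-specific rates per 100000 for Galbria: 373.77, 208.55, 169.12, 60.00.
For Ivora: 321.90, 218.28, 129.63, 53.89.
Standard total = 1160600; weights = 0.2133, 0.2613, 0.2574, 0.2680.
Galbria: 0.2133×373.77 + 0.2613×208.55 + 0.2574×169.12 + 0.2680×60.00 = 193.8423 per 100000.
Ivora: 0.2133×321.90 + 0.2613×218.28 + 0.2574×129.63 + 0.2680×53.89 = 173.5222 per 100000.
Ratio = 193.8423 ÷ 173.5222 = 1.11710.

1.117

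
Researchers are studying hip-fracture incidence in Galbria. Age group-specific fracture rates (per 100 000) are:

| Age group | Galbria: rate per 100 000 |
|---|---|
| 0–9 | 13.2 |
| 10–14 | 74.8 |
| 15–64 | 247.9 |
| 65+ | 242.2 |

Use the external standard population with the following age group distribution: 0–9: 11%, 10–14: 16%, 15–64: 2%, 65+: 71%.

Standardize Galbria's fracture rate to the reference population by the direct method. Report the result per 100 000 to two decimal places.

190.34

Standard weights: 0.11, 0.16, 0.02, 0.71.
Standardized rate: 0.1100×13.2 + 0.1600×74.8 + 0.0200×247.9 + 0.7100×242.2 = 190.3400 per 100 000.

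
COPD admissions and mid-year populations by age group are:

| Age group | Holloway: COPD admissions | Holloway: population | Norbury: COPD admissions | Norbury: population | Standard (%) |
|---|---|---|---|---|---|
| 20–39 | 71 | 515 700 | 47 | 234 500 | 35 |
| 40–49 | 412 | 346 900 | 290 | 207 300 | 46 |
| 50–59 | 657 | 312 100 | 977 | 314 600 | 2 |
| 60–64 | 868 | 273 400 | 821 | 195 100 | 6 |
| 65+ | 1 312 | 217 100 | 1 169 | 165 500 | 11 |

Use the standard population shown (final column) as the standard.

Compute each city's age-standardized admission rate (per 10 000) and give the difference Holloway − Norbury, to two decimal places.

Age-specific rates per 10 000 for Holloway: 1.38, 11.88, 21.05, 31.75, 60.43.
For Norbury: 2.00, 13.99, 31.06, 42.08, 70.63.
Standard weights: 0.35, 0.46, 0.02, 0.06, 0.11.
Holloway: 0.3500×1.38 + 0.4600×11.88 + 0.0200×21.05 + 0.0600×31.75 + 0.1100×60.43 = 14.9187 per 10 000.
Norbury: 0.3500×2.00 + 0.4600×13.99 + 0.0200×31.06 + 0.0600×42.08 + 0.1100×70.63 = 18.0524 per 10 000.
Difference = 14.9187 − 18.0524 = -3.1337.

-3.13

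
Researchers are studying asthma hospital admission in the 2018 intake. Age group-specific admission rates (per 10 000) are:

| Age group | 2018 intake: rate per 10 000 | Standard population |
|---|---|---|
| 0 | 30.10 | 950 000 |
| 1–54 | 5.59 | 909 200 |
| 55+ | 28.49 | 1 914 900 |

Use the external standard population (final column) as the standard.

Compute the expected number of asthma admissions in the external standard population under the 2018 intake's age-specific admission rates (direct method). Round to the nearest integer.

8823

Expected asthma admissions = Σ (standard pop × age-specific rate ÷ 10 000)
= 950 000×30.10/10 000 + 909 200×5.59/10 000 + 1 914 900×28.49/10 000
= 2859.50 + 508.24 + 5455.55 = 8823.29.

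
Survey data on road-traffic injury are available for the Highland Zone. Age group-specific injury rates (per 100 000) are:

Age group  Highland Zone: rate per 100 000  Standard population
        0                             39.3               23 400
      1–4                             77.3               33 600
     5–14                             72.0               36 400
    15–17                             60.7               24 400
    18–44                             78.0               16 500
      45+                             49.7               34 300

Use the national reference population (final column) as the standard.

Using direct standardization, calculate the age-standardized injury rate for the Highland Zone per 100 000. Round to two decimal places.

Standard total = 168 600; weights = 0.1388, 0.1993, 0.2159, 0.1447, 0.0979, 0.2034.
Standardized rate: 0.1388×39.3 + 0.1993×77.3 + 0.2159×72.0 + 0.1447×60.7 + 0.0979×78.0 + 0.2034×49.7 = 62.9329 per 100 000.

62.93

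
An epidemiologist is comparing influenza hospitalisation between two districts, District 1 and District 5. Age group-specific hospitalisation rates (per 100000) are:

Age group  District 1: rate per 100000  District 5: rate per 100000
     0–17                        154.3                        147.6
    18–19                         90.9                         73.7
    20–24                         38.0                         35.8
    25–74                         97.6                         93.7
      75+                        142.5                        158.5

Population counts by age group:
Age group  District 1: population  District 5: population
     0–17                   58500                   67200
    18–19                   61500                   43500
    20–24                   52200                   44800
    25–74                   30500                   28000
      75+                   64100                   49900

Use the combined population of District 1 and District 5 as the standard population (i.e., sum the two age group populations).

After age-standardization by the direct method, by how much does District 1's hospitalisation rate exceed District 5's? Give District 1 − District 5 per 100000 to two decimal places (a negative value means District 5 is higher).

2.53

Combined standard total = 500200; weights = 0.2513, 0.2099, 0.1939, 0.1170, 0.2279.
District 1: 0.2513×154.3 + 0.2099×90.9 + 0.1939×38.0 + 0.1170×97.6 + 0.2279×142.5 = 109.1176 per 100000.
District 5: 0.2513×147.6 + 0.2099×73.7 + 0.1939×35.8 + 0.1170×93.7 + 0.2279×158.5 = 106.5871 per 100000.
Difference = 109.1176 − 106.5871 = 2.5305.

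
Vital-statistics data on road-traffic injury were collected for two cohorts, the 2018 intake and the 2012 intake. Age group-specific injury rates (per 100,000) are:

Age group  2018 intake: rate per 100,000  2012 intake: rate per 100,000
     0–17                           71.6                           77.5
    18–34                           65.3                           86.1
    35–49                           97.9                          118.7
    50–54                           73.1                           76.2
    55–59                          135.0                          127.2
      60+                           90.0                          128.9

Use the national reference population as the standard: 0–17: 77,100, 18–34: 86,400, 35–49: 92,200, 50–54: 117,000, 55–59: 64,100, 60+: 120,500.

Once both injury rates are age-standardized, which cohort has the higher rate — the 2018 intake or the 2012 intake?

Standard total = 557,300; weights = 0.1383, 0.1550, 0.1654, 0.2099, 0.1150, 0.2162.
The 2018 intake: 0.1383×71.6 + 0.1550×65.3 + 0.1654×97.9 + 0.2099×73.1 + 0.1150×135.0 + 0.2162×90.0 = 86.5599 per 100,000.
The 2012 intake: 0.1383×77.5 + 0.1550×86.1 + 0.1654×118.7 + 0.2099×76.2 + 0.1150×127.2 + 0.2162×128.9 = 102.2067 per 100,000.

2012 intake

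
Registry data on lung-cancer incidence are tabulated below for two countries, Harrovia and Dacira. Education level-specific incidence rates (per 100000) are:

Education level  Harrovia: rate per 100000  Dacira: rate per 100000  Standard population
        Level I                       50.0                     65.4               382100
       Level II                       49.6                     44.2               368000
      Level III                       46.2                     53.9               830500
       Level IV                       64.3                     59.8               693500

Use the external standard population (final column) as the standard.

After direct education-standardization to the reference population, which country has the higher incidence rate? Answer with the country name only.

Dacira

Standard total = 2274100; weights = 0.1680, 0.1618, 0.3652, 0.3050.
Harrovia: 0.1680×50.0 + 0.1618×49.6 + 0.3652×46.2 + 0.3050×64.3 = 52.9084 per 100000.
Dacira: 0.1680×65.4 + 0.1618×44.2 + 0.3652×53.9 + 0.3050×59.8 = 56.0618 per 100000.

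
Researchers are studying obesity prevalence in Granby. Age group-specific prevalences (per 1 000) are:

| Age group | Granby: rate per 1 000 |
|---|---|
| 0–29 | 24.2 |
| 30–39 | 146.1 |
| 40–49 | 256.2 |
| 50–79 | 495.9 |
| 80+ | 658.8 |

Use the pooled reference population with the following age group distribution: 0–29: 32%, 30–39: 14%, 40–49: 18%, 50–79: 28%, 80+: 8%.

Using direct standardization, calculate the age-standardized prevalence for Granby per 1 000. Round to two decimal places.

Standard weights: 0.32, 0.14, 0.18, 0.28, 0.08.
Standardized rate: 0.3200×24.2 + 0.1400×146.1 + 0.1800×256.2 + 0.2800×495.9 + 0.0800×658.8 = 265.8700 per 1 000.

265.87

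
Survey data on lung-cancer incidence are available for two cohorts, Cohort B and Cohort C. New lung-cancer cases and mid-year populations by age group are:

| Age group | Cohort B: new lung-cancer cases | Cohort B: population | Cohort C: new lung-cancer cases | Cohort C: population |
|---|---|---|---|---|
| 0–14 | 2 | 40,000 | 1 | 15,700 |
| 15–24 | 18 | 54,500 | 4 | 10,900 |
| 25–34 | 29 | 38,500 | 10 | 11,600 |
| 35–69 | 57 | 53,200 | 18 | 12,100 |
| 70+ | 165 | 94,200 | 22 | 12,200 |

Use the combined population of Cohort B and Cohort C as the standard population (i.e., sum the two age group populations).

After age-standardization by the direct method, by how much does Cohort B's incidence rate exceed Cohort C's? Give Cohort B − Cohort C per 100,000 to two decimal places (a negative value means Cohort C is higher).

Age-specific rates per 100,000 for Cohort B: 5.00, 33.03, 75.32, 107.14, 175.16.
For Cohort C: 6.37, 36.70, 86.21, 148.76, 180.33.
Combined standard total = 342,900; weights = 0.1624, 0.1907, 0.1461, 0.1904, 0.3103.
Cohort B: 0.1624×5.00 + 0.1907×33.03 + 0.1461×75.32 + 0.1904×107.14 + 0.3103×175.16 = 92.8715 per 100,000.
Cohort C: 0.1624×6.37 + 0.1907×36.70 + 0.1461×86.21 + 0.1904×148.76 + 0.3103×180.33 = 104.9130 per 100,000.
Difference = 92.8715 − 104.9130 = -12.0415.

-12.04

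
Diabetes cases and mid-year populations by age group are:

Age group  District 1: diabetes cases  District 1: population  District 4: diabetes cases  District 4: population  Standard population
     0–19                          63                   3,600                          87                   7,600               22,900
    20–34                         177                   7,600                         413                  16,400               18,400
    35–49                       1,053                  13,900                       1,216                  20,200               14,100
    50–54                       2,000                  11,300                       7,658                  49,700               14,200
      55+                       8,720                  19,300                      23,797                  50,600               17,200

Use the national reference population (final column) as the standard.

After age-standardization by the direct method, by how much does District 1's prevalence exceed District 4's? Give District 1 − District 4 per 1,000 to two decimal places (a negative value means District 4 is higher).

Age-specific rates per 1,000 for District 1: 17.500, 23.289, 75.755, 176.991, 451.813.
For District 4: 11.447, 25.183, 60.198, 154.085, 470.296.
Standard total = 86,800; weights = 0.2638, 0.2120, 0.1624, 0.1636, 0.1982.
District 1: 0.2638×17.500 + 0.2120×23.289 + 0.1624×75.755 + 0.1636×176.991 + 0.1982×451.813 = 140.3444 per 1,000.
District 4: 0.2638×11.447 + 0.2120×25.183 + 0.1624×60.198 + 0.1636×154.085 + 0.1982×470.296 = 136.5369 per 1,000.
Difference = 140.3444 − 136.5369 = 3.8075.

3.81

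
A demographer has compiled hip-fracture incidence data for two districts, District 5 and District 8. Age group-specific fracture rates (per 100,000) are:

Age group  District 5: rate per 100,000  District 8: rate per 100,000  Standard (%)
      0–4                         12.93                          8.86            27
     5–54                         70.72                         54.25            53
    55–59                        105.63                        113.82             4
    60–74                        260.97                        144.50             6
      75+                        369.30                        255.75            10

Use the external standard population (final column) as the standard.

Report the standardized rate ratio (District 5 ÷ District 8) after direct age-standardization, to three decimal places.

Standard weights: 0.27, 0.53, 0.04, 0.06, 0.10.
District 5: 0.2700×12.93 + 0.5300×70.72 + 0.0400×105.63 + 0.0600×260.97 + 0.1000×369.30 = 97.7861 per 100,000.
District 8: 0.2700×8.86 + 0.5300×54.25 + 0.0400×113.82 + 0.0600×144.50 + 0.1000×255.75 = 69.9425 per 100,000.
Ratio = 97.7861 ÷ 69.9425 = 1.39809.

1.398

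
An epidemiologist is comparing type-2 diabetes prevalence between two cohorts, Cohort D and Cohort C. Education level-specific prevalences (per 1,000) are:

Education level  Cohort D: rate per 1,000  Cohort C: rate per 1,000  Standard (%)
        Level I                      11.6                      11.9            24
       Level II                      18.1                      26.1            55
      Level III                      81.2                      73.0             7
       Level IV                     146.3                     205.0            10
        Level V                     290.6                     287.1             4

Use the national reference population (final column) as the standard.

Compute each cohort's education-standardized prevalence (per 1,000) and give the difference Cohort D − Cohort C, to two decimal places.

-9.63

Standard weights: 0.24, 0.55, 0.07, 0.10, 0.04.
Cohort D: 0.2400×11.6 + 0.5500×18.1 + 0.0700×81.2 + 0.1000×146.3 + 0.0400×290.6 = 44.6770 per 1,000.
Cohort C: 0.2400×11.9 + 0.5500×26.1 + 0.0700×73.0 + 0.1000×205.0 + 0.0400×287.1 = 54.3050 per 1,000.
Difference = 44.6770 − 54.3050 = -9.6280.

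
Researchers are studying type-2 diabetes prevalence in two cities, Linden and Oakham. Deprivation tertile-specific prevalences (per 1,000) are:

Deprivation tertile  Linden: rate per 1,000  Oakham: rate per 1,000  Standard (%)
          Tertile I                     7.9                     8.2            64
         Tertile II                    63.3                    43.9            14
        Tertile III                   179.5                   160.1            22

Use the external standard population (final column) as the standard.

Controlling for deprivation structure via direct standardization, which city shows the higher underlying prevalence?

Linden

Standard weights: 0.64, 0.14, 0.22.
Linden: 0.6400×7.9 + 0.1400×63.3 + 0.2200×179.5 = 53.4080 per 1,000.
Oakham: 0.6400×8.2 + 0.1400×43.9 + 0.2200×160.1 = 46.6160 per 1,000.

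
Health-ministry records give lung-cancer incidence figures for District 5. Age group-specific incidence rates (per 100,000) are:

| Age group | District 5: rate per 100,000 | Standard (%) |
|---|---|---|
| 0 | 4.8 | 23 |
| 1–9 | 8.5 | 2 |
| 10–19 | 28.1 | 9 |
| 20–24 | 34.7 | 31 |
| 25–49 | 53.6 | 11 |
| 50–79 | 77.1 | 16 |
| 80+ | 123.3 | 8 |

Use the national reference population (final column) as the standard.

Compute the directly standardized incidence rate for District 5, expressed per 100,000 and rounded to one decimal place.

42.7

Standard weights: 0.23, 0.02, 0.09, 0.31, 0.11, 0.16, 0.08.
Standardized rate: 0.2300×4.8 + 0.0200×8.5 + 0.0900×28.1 + 0.3100×34.7 + 0.1100×53.6 + 0.1600×77.1 + 0.0800×123.3 = 42.6560 per 100,000.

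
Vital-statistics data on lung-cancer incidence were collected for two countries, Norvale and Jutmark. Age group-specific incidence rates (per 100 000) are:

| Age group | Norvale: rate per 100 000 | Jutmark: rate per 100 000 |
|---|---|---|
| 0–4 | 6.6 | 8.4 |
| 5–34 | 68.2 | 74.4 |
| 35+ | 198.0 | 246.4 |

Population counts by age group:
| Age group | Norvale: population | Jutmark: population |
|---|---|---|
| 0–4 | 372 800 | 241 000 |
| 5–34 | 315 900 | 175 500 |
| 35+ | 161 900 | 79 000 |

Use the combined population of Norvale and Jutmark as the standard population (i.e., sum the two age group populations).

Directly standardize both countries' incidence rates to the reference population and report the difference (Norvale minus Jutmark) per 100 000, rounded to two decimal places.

Combined standard total = 1 346 100; weights = 0.4560, 0.3651, 0.1790.
Norvale: 0.4560×6.6 + 0.3651×68.2 + 0.1790×198.0 = 63.3406 per 100 000.
Jutmark: 0.4560×8.4 + 0.3651×74.4 + 0.1790×246.4 = 75.0864 per 100 000.
Difference = 63.3406 − 75.0864 = -11.7458.

-11.75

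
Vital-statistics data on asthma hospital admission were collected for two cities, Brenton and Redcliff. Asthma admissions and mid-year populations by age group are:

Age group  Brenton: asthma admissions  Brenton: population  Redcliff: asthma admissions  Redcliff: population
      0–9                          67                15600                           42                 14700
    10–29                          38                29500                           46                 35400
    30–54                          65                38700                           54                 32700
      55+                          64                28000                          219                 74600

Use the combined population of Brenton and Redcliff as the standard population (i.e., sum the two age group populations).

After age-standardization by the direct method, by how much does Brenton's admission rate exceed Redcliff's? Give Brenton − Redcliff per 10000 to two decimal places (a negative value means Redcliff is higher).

-0.81

Age-specific rates per 10000 for Brenton: 42.95, 12.88, 16.80, 22.86.
For Redcliff: 28.57, 12.99, 16.51, 29.36.
Combined standard total = 269200; weights = 0.1126, 0.2411, 0.2652, 0.3811.
Brenton: 0.1126×42.95 + 0.2411×12.88 + 0.2652×16.80 + 0.3811×22.86 = 21.1059 per 10000.
Redcliff: 0.1126×28.57 + 0.2411×12.99 + 0.2652×16.51 + 0.3811×29.36 = 21.9172 per 10000.
Difference = 21.1059 − 21.9172 = -0.8113.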